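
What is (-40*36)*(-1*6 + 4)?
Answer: 2880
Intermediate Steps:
(-40*36)*(-1*6 + 4) = -1440*(-6 + 4) = -1440*(-2) = 2880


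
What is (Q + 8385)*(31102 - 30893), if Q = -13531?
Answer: -1075514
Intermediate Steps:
(Q + 8385)*(31102 - 30893) = (-13531 + 8385)*(31102 - 30893) = -5146*209 = -1075514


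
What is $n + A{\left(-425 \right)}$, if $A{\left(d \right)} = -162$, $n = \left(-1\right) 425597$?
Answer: $-425759$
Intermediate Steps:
$n = -425597$
$n + A{\left(-425 \right)} = -425597 - 162 = -425759$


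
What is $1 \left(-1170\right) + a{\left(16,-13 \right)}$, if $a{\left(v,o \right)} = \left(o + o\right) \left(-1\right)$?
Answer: $-1144$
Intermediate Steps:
$a{\left(v,o \right)} = - 2 o$ ($a{\left(v,o \right)} = 2 o \left(-1\right) = - 2 o$)
$1 \left(-1170\right) + a{\left(16,-13 \right)} = 1 \left(-1170\right) - -26 = -1170 + 26 = -1144$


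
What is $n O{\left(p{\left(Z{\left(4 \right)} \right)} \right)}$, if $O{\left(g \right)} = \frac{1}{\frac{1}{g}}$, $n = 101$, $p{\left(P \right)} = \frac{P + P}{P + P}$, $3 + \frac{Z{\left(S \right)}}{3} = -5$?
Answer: $101$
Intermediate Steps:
$Z{\left(S \right)} = -24$ ($Z{\left(S \right)} = -9 + 3 \left(-5\right) = -9 - 15 = -24$)
$p{\left(P \right)} = 1$ ($p{\left(P \right)} = \frac{2 P}{2 P} = 2 P \frac{1}{2 P} = 1$)
$O{\left(g \right)} = g$
$n O{\left(p{\left(Z{\left(4 \right)} \right)} \right)} = 101 \cdot 1 = 101$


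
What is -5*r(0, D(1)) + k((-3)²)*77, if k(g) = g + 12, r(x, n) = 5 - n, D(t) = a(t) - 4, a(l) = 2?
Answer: 1582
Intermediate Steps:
D(t) = -2 (D(t) = 2 - 4 = -2)
k(g) = 12 + g
-5*r(0, D(1)) + k((-3)²)*77 = -5*(5 - 1*(-2)) + (12 + (-3)²)*77 = -5*(5 + 2) + (12 + 9)*77 = -5*7 + 21*77 = -35 + 1617 = 1582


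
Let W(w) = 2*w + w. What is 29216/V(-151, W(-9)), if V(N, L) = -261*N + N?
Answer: 7304/9815 ≈ 0.74417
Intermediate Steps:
W(w) = 3*w
V(N, L) = -260*N
29216/V(-151, W(-9)) = 29216/((-260*(-151))) = 29216/39260 = 29216*(1/39260) = 7304/9815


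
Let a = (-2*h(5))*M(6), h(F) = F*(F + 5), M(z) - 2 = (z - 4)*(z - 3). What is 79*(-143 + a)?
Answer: -74497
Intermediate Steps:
M(z) = 2 + (-4 + z)*(-3 + z) (M(z) = 2 + (z - 4)*(z - 3) = 2 + (-4 + z)*(-3 + z))
h(F) = F*(5 + F)
a = -800 (a = (-10*(5 + 5))*(14 + 6**2 - 7*6) = (-10*10)*(14 + 36 - 42) = -2*50*8 = -100*8 = -800)
79*(-143 + a) = 79*(-143 - 800) = 79*(-943) = -74497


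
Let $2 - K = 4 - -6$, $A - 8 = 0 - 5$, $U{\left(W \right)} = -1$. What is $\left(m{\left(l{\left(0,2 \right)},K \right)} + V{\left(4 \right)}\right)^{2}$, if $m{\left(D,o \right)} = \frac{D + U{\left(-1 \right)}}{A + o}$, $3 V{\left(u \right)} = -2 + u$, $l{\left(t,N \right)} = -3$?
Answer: $\frac{484}{225} \approx 2.1511$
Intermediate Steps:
$A = 3$ ($A = 8 + \left(0 - 5\right) = 8 - 5 = 3$)
$V{\left(u \right)} = - \frac{2}{3} + \frac{u}{3}$ ($V{\left(u \right)} = \frac{-2 + u}{3} = - \frac{2}{3} + \frac{u}{3}$)
$K = -8$ ($K = 2 - \left(4 - -6\right) = 2 - \left(4 + 6\right) = 2 - 10 = -8$)
$m{\left(D,o \right)} = \frac{-1 + D}{3 + o}$ ($m{\left(D,o \right)} = \frac{D - 1}{3 + o} = \frac{-1 + D}{3 + o}$)
$\left(m{\left(l{\left(0,2 \right)},K \right)} + V{\left(4 \right)}\right)^{2} = \left(\frac{-1 - 3}{3 - 8} + \left(- \frac{2}{3} + \frac{1}{3} \cdot 4\right)\right)^{2} = \left(\frac{1}{-5} \left(-4\right) + \left(- \frac{2}{3} + \frac{4}{3}\right)\right)^{2} = \left(\left(- \frac{1}{5}\right) \left(-4\right) + \frac{2}{3}\right)^{2} = \left(\frac{4}{5} + \frac{2}{3}\right)^{2} = \left(\frac{22}{15}\right)^{2} = \frac{484}{225}$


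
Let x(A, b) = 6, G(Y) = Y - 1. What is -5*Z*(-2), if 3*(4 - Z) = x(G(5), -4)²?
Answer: -80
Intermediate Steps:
G(Y) = -1 + Y
Z = -8 (Z = 4 - ⅓*6² = 4 - ⅓*36 = 4 - 12 = -8)
-5*Z*(-2) = -5*(-8)*(-2) = 40*(-2) = -80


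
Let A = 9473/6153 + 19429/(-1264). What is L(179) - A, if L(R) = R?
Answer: 1499725933/7777392 ≈ 192.83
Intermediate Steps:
A = -107572765/7777392 (A = 9473*(1/6153) + 19429*(-1/1264) = 9473/6153 - 19429/1264 = -107572765/7777392 ≈ -13.831)
L(179) - A = 179 - 1*(-107572765/7777392) = 179 + 107572765/7777392 = 1499725933/7777392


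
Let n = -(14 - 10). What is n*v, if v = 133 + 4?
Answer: -548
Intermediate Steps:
n = -4 (n = -1*4 = -4)
v = 137
n*v = -4*137 = -548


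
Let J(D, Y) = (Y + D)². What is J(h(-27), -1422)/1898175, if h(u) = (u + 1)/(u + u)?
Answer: 1473101161/1383769575 ≈ 1.0646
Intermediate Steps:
h(u) = (1 + u)/(2*u) (h(u) = (1 + u)/((2*u)) = (1 + u)*(1/(2*u)) = (1 + u)/(2*u))
J(D, Y) = (D + Y)²
J(h(-27), -1422)/1898175 = ((½)*(1 - 27)/(-27) - 1422)²/1898175 = ((½)*(-1/27)*(-26) - 1422)²*(1/1898175) = (13/27 - 1422)²*(1/1898175) = (-38381/27)²*(1/1898175) = (1473101161/729)*(1/1898175) = 1473101161/1383769575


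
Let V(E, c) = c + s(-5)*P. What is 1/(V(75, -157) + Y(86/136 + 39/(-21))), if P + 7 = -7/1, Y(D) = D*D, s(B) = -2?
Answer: -226576/28888415 ≈ -0.0078431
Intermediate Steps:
Y(D) = D²
P = -14 (P = -7 - 7/1 = -7 - 7*1 = -7 - 7 = -14)
V(E, c) = 28 + c (V(E, c) = c - 2*(-14) = c + 28 = 28 + c)
1/(V(75, -157) + Y(86/136 + 39/(-21))) = 1/((28 - 157) + (86/136 + 39/(-21))²) = 1/(-129 + (86*(1/136) + 39*(-1/21))²) = 1/(-129 + (43/68 - 13/7)²) = 1/(-129 + (-583/476)²) = 1/(-129 + 339889/226576) = 1/(-28888415/226576) = -226576/28888415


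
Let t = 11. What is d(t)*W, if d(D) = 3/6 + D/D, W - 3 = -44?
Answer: -123/2 ≈ -61.500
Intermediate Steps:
W = -41 (W = 3 - 44 = -41)
d(D) = 3/2 (d(D) = 3*(⅙) + 1 = ½ + 1 = 3/2)
d(t)*W = (3/2)*(-41) = -123/2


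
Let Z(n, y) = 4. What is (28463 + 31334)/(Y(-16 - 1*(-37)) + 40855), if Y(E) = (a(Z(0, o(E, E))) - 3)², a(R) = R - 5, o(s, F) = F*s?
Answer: 59797/40871 ≈ 1.4631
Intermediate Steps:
a(R) = -5 + R
Y(E) = 16 (Y(E) = ((-5 + 4) - 3)² = (-1 - 3)² = (-4)² = 16)
(28463 + 31334)/(Y(-16 - 1*(-37)) + 40855) = (28463 + 31334)/(16 + 40855) = 59797/40871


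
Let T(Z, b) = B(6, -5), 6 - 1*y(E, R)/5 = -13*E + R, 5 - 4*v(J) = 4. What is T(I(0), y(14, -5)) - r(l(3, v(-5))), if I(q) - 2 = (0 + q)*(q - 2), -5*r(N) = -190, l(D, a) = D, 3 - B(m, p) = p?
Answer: -30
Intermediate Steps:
B(m, p) = 3 - p
v(J) = 1/4 (v(J) = 5/4 - 1/4*4 = 5/4 - 1 = 1/4)
y(E, R) = 30 - 5*R + 65*E (y(E, R) = 30 - 5*(-13*E + R) = 30 - 5*(R - 13*E) = 30 + (-5*R + 65*E) = 30 - 5*R + 65*E)
r(N) = 38 (r(N) = -1/5*(-190) = 38)
I(q) = 2 + q*(-2 + q) (I(q) = 2 + (0 + q)*(q - 2) = 2 + q*(-2 + q))
T(Z, b) = 8 (T(Z, b) = 3 - 1*(-5) = 3 + 5 = 8)
T(I(0), y(14, -5)) - r(l(3, v(-5))) = 8 - 1*38 = 8 - 38 = -30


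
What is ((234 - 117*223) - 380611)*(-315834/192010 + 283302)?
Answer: -11055218522035524/96005 ≈ -1.1515e+11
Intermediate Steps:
((234 - 117*223) - 380611)*(-315834/192010 + 283302) = ((234 - 26091) - 380611)*(-315834*1/192010 + 283302) = (-25857 - 380611)*(-157917/96005 + 283302) = -406468*27198250593/96005 = -11055218522035524/96005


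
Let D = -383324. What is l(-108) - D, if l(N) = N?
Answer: 383216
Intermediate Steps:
l(-108) - D = -108 - 1*(-383324) = -108 + 383324 = 383216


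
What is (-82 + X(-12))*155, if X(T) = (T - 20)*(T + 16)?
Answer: -32550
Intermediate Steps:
X(T) = (-20 + T)*(16 + T)
(-82 + X(-12))*155 = (-82 + (-320 + (-12)² - 4*(-12)))*155 = (-82 + (-320 + 144 + 48))*155 = (-82 - 128)*155 = -210*155 = -32550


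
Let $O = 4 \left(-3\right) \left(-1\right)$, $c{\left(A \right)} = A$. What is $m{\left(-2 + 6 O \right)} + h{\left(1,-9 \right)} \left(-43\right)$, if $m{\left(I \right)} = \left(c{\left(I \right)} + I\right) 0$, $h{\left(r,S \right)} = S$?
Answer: $387$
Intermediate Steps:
$O = 12$ ($O = \left(-12\right) \left(-1\right) = 12$)
$m{\left(I \right)} = 0$ ($m{\left(I \right)} = \left(I + I\right) 0 = 2 I 0 = 0$)
$m{\left(-2 + 6 O \right)} + h{\left(1,-9 \right)} \left(-43\right) = 0 - -387 = 0 + 387 = 387$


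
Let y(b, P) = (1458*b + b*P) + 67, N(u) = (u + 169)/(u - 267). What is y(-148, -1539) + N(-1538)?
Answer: 21760644/1805 ≈ 12056.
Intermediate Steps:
N(u) = (169 + u)/(-267 + u)
y(b, P) = 67 + 1458*b + P*b (y(b, P) = (1458*b + P*b) + 67 = 67 + 1458*b + P*b)
y(-148, -1539) + N(-1538) = (67 + 1458*(-148) - 1539*(-148)) + (169 - 1538)/(-267 - 1538) = (67 - 215784 + 227772) - 1369/(-1805) = 12055 - 1/1805*(-1369) = 12055 + 1369/1805 = 21760644/1805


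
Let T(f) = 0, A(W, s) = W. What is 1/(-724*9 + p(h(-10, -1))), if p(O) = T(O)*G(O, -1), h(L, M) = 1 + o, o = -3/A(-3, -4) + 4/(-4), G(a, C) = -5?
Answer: -1/6516 ≈ -0.00015347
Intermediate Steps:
o = 0 (o = -3/(-3) + 4/(-4) = -3*(-⅓) + 4*(-¼) = 1 - 1 = 0)
h(L, M) = 1 (h(L, M) = 1 + 0 = 1)
p(O) = 0 (p(O) = 0*(-5) = 0)
1/(-724*9 + p(h(-10, -1))) = 1/(-724*9 + 0) = 1/(-6516 + 0) = 1/(-6516) = -1/6516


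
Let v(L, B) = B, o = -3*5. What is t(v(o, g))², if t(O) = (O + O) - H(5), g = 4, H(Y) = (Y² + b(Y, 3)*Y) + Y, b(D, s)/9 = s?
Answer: 24649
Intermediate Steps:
b(D, s) = 9*s
o = -15
H(Y) = Y² + 28*Y (H(Y) = (Y² + (9*3)*Y) + Y = (Y² + 27*Y) + Y = Y² + 28*Y)
t(O) = -165 + 2*O (t(O) = (O + O) - 5*(28 + 5) = 2*O - 5*33 = 2*O - 1*165 = 2*O - 165 = -165 + 2*O)
t(v(o, g))² = (-165 + 2*4)² = (-165 + 8)² = (-157)² = 24649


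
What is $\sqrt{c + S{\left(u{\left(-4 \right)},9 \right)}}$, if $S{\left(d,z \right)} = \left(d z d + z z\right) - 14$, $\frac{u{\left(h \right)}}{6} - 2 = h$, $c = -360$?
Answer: $\sqrt{1003} \approx 31.67$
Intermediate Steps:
$u{\left(h \right)} = 12 + 6 h$
$S{\left(d,z \right)} = -14 + z^{2} + z d^{2}$ ($S{\left(d,z \right)} = \left(z d^{2} + z^{2}\right) - 14 = \left(z^{2} + z d^{2}\right) - 14 = -14 + z^{2} + z d^{2}$)
$\sqrt{c + S{\left(u{\left(-4 \right)},9 \right)}} = \sqrt{-360 + \left(-14 + 9^{2} + 9 \left(12 + 6 \left(-4\right)\right)^{2}\right)} = \sqrt{-360 + \left(-14 + 81 + 9 \left(12 - 24\right)^{2}\right)} = \sqrt{-360 + \left(-14 + 81 + 9 \left(-12\right)^{2}\right)} = \sqrt{-360 + \left(-14 + 81 + 9 \cdot 144\right)} = \sqrt{-360 + \left(-14 + 81 + 1296\right)} = \sqrt{-360 + 1363} = \sqrt{1003}$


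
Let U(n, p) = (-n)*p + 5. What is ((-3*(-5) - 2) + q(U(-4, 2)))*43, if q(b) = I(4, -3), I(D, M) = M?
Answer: 430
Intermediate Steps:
U(n, p) = 5 - n*p (U(n, p) = -n*p + 5 = 5 - n*p)
q(b) = -3
((-3*(-5) - 2) + q(U(-4, 2)))*43 = ((-3*(-5) - 2) - 3)*43 = ((15 - 2) - 3)*43 = (13 - 3)*43 = 10*43 = 430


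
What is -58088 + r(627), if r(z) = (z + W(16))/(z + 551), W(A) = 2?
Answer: -68427035/1178 ≈ -58087.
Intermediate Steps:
r(z) = (2 + z)/(551 + z) (r(z) = (z + 2)/(z + 551) = (2 + z)/(551 + z))
-58088 + r(627) = -58088 + (2 + 627)/(551 + 627) = -58088 + 629/1178 = -68427035/1178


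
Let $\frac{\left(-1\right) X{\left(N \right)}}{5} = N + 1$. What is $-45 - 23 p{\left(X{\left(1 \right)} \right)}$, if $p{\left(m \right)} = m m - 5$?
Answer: $-2230$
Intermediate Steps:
$X{\left(N \right)} = -5 - 5 N$ ($X{\left(N \right)} = - 5 \left(N + 1\right) = - 5 \left(1 + N\right) = -5 - 5 N$)
$p{\left(m \right)} = -5 + m^{2}$ ($p{\left(m \right)} = m^{2} - 5 = -5 + m^{2}$)
$-45 - 23 p{\left(X{\left(1 \right)} \right)} = -45 - 23 \left(-5 + \left(-5 - 5\right)^{2}\right) = -45 - 23 \left(-5 + \left(-10\right)^{2}\right) = -45 - 23 \left(-5 + 100\right) = -45 - 2185 = -2230$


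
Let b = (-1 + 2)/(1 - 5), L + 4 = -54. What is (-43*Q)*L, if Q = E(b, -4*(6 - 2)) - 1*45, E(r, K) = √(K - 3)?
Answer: -112230 + 2494*I*√19 ≈ -1.1223e+5 + 10871.0*I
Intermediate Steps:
L = -58 (L = -4 - 54 = -58)
b = -¼ (b = 1/(-4) = 1*(-¼) = -¼ ≈ -0.25000)
E(r, K) = √(-3 + K)
Q = -45 + I*√19 (Q = √(-3 - 4*(6 - 2)) - 1*45 = √(-3 - 4*4) - 45 = √(-3 - 16) - 45 = √(-19) - 45 = I*√19 - 45 = -45 + I*√19 ≈ -45.0 + 4.3589*I)
(-43*Q)*L = -43*(-45 + I*√19)*(-58) = (1935 - 43*I*√19)*(-58) = -112230 + 2494*I*√19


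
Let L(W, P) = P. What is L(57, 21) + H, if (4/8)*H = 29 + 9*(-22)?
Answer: -317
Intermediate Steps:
H = -338 (H = 2*(29 + 9*(-22)) = 2*(29 - 198) = 2*(-169) = -338)
L(57, 21) + H = 21 - 338 = -317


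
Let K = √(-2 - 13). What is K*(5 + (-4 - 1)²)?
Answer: 30*I*√15 ≈ 116.19*I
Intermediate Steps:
K = I*√15 (K = √(-15) = I*√15 ≈ 3.873*I)
K*(5 + (-4 - 1)²) = (I*√15)*(5 + (-4 - 1)²) = (I*√15)*(5 + (-5)²) = (I*√15)*(5 + 25) = (I*√15)*30 = 30*I*√15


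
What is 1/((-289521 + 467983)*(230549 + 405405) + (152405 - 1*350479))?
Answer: 1/113493424674 ≈ 8.8111e-12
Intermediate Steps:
1/((-289521 + 467983)*(230549 + 405405) + (152405 - 1*350479)) = 1/(178462*635954 + (152405 - 350479)) = 1/(113493622748 - 198074) = 1/113493424674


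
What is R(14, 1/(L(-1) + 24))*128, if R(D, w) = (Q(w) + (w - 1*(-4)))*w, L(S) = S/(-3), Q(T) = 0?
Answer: 113280/5329 ≈ 21.257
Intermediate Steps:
L(S) = -S/3 (L(S) = S*(-⅓) = -S/3)
R(D, w) = w*(4 + w) (R(D, w) = (0 + (w - 1*(-4)))*w = (0 + (w + 4))*w = (0 + (4 + w))*w = (4 + w)*w = w*(4 + w))
R(14, 1/(L(-1) + 24))*128 = ((4 + 1/(-⅓*(-1) + 24))/(-⅓*(-1) + 24))*128 = ((4 + 1/(⅓ + 24))/(⅓ + 24))*128 = ((4 + 1/(73/3))/(73/3))*128 = (3*(4 + 3/73)/73)*128 = ((3/73)*(295/73))*128 = (885/5329)*128 = 113280/5329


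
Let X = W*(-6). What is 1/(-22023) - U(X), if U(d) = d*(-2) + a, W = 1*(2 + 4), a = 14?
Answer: -1893979/22023 ≈ -86.000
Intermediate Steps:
W = 6 (W = 1*6 = 6)
X = -36 (X = 6*(-6) = -36)
U(d) = 14 - 2*d (U(d) = d*(-2) + 14 = -2*d + 14 = 14 - 2*d)
1/(-22023) - U(X) = 1/(-22023) - (14 - 2*(-36)) = -1/22023 - (14 + 72) = -1/22023 - 1*86 = -1/22023 - 86 = -1893979/22023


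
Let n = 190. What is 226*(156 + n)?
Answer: 78196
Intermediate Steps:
226*(156 + n) = 226*(156 + 190) = 226*346 = 78196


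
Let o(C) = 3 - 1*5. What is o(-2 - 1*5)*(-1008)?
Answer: 2016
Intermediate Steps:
o(C) = -2 (o(C) = 3 - 5 = -2)
o(-2 - 1*5)*(-1008) = -2*(-1008) = 2016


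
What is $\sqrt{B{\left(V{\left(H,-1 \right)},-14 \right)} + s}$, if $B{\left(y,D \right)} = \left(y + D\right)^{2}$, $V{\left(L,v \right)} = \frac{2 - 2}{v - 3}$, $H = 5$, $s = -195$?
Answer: $1$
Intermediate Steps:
$V{\left(L,v \right)} = 0$ ($V{\left(L,v \right)} = \frac{0}{-3 + v} = 0$)
$B{\left(y,D \right)} = \left(D + y\right)^{2}$
$\sqrt{B{\left(V{\left(H,-1 \right)},-14 \right)} + s} = \sqrt{\left(-14 + 0\right)^{2} - 195} = \sqrt{\left(-14\right)^{2} - 195} = \sqrt{196 - 195} = \sqrt{1} = 1$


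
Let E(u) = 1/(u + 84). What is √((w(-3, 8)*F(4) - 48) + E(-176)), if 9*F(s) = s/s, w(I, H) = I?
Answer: I*√920667/138 ≈ 6.953*I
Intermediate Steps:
E(u) = 1/(84 + u)
F(s) = ⅑ (F(s) = (s/s)/9 = (⅑)*1 = ⅑)
√((w(-3, 8)*F(4) - 48) + E(-176)) = √((-3*⅑ - 48) + 1/(84 - 176)) = √((-⅓ - 48) + 1/(-92)) = √(-145/3 - 1/92) = √(-13343/276) = I*√920667/138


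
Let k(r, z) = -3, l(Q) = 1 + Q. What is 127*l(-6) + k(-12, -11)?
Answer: -638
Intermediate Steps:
127*l(-6) + k(-12, -11) = 127*(1 - 6) - 3 = 127*(-5) - 3 = -635 - 3 = -638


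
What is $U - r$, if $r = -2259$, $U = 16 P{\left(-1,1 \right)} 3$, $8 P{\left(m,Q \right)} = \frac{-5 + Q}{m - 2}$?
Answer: $2267$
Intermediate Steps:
$P{\left(m,Q \right)} = \frac{-5 + Q}{8 \left(-2 + m\right)}$ ($P{\left(m,Q \right)} = \frac{\left(-5 + Q\right) \frac{1}{m - 2}}{8} = \frac{\left(-5 + Q\right) \frac{1}{-2 + m}}{8} = \frac{\frac{1}{-2 + m} \left(-5 + Q\right)}{8} = \frac{-5 + Q}{8 \left(-2 + m\right)}$)
$U = 8$ ($U = 16 \frac{-5 + 1}{8 \left(-2 - 1\right)} 3 = 16 \cdot \frac{1}{8} \frac{1}{-3} \left(-4\right) 3 = 16 \cdot \frac{1}{8} \left(- \frac{1}{3}\right) \left(-4\right) 3 = 16 \cdot \frac{1}{6} \cdot 3 = \frac{8}{3} \cdot 3 = 8$)
$U - r = 8 - -2259 = 8 + 2259 = 2267$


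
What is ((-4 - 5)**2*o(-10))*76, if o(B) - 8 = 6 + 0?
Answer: 86184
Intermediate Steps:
o(B) = 14 (o(B) = 8 + (6 + 0) = 8 + 6 = 14)
((-4 - 5)**2*o(-10))*76 = ((-4 - 5)**2*14)*76 = ((-9)**2*14)*76 = (81*14)*76 = 1134*76 = 86184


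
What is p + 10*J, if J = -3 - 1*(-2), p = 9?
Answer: -1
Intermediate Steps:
J = -1 (J = -3 + 2 = -1)
p + 10*J = 9 + 10*(-1) = 9 - 10 = -1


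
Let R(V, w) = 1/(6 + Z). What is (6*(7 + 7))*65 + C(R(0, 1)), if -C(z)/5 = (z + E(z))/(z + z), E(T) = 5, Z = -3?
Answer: 5420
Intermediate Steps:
R(V, w) = ⅓ (R(V, w) = 1/(6 - 3) = 1/3 = ⅓)
C(z) = -5*(5 + z)/(2*z) (C(z) = -5*(z + 5)/(z + z) = -5*(5 + z)/(2*z))
(6*(7 + 7))*65 + C(R(0, 1)) = (6*(7 + 7))*65 + 5*(-5 - 1*⅓)/(2*(⅓)) = (6*14)*65 + (5/2)*3*(-5 - ⅓) = 84*65 + (5/2)*3*(-16/3) = 5460 - 40 = 5420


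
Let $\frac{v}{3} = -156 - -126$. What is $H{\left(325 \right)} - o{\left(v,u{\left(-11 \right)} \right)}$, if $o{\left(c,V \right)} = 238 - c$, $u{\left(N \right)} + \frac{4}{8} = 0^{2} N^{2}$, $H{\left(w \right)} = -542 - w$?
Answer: $-1195$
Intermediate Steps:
$u{\left(N \right)} = - \frac{1}{2}$ ($u{\left(N \right)} = - \frac{1}{2} + 0^{2} N^{2} = - \frac{1}{2} + 0 N^{2} = - \frac{1}{2} + 0 = - \frac{1}{2}$)
$v = -90$ ($v = 3 \left(-156 - -126\right) = 3 \left(-156 + 126\right) = 3 \left(-30\right) = -90$)
$H{\left(325 \right)} - o{\left(v,u{\left(-11 \right)} \right)} = \left(-542 - 325\right) - \left(238 - -90\right) = \left(-542 - 325\right) - \left(238 + 90\right) = -867 - 328 = -1195$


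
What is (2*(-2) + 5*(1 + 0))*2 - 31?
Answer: -29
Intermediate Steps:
(2*(-2) + 5*(1 + 0))*2 - 31 = (-4 + 5*1)*2 - 31 = (-4 + 5)*2 - 31 = 1*2 - 31 = 2 - 31 = -29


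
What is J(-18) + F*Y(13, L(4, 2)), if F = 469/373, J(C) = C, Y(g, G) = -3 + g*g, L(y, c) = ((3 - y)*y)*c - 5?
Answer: 71140/373 ≈ 190.72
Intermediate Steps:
L(y, c) = -5 + c*y*(3 - y) (L(y, c) = (y*(3 - y))*c - 5 = c*y*(3 - y) - 5 = -5 + c*y*(3 - y))
Y(g, G) = -3 + g²
F = 469/373 (F = 469*(1/373) = 469/373 ≈ 1.2574)
J(-18) + F*Y(13, L(4, 2)) = -18 + 469*(-3 + 13²)/373 = -18 + 469*(-3 + 169)/373 = -18 + (469/373)*166 = -18 + 77854/373 = 71140/373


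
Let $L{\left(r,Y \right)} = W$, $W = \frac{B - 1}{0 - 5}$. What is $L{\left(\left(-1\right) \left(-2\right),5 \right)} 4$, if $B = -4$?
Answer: $4$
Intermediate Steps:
$W = 1$ ($W = \frac{-4 - 1}{0 - 5} = - \frac{5}{-5} = \left(-5\right) \left(- \frac{1}{5}\right) = 1$)
$L{\left(r,Y \right)} = 1$
$L{\left(\left(-1\right) \left(-2\right),5 \right)} 4 = 1 \cdot 4 = 4$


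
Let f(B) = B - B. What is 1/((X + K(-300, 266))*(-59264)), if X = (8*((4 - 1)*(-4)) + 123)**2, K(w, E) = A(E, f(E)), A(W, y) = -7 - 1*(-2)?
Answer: -1/42907136 ≈ -2.3306e-8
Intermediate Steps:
f(B) = 0
A(W, y) = -5 (A(W, y) = -7 + 2 = -5)
K(w, E) = -5
X = 729 (X = (8*(3*(-4)) + 123)**2 = (8*(-12) + 123)**2 = (-96 + 123)**2 = 27**2 = 729)
1/((X + K(-300, 266))*(-59264)) = 1/((729 - 5)*(-59264)) = -1/59264/724 = (1/724)*(-1/59264) = -1/42907136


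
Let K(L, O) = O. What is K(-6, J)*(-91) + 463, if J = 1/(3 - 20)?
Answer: 7962/17 ≈ 468.35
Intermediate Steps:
J = -1/17 (J = 1/(-17) = -1/17 ≈ -0.058824)
K(-6, J)*(-91) + 463 = -1/17*(-91) + 463 = 91/17 + 463 = 7962/17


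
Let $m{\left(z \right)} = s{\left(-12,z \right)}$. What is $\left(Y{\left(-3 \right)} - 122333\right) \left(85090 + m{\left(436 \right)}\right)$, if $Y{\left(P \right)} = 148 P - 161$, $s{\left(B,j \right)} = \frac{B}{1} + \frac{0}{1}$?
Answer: $-10459319164$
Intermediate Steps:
$s{\left(B,j \right)} = B$ ($s{\left(B,j \right)} = B 1 + 0 \cdot 1 = B + 0 = B$)
$m{\left(z \right)} = -12$
$Y{\left(P \right)} = -161 + 148 P$
$\left(Y{\left(-3 \right)} - 122333\right) \left(85090 + m{\left(436 \right)}\right) = \left(\left(-161 + 148 \left(-3\right)\right) - 122333\right) \left(85090 - 12\right) = \left(\left(-161 - 444\right) - 122333\right) 85078 = \left(-605 - 122333\right) 85078 = \left(-122938\right) 85078 = -10459319164$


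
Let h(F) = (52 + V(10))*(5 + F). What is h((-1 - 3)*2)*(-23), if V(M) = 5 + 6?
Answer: 4347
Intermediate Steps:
V(M) = 11
h(F) = 315 + 63*F (h(F) = (52 + 11)*(5 + F) = 63*(5 + F) = 315 + 63*F)
h((-1 - 3)*2)*(-23) = (315 + 63*((-1 - 3)*2))*(-23) = (315 + 63*(-4*2))*(-23) = (315 + 63*(-8))*(-23) = (315 - 504)*(-23) = -189*(-23) = 4347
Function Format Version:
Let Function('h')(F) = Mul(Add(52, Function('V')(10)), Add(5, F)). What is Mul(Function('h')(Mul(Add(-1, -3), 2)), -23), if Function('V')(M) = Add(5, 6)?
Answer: 4347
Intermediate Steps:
Function('V')(M) = 11
Function('h')(F) = Add(315, Mul(63, F)) (Function('h')(F) = Mul(Add(52, 11), Add(5, F)) = Mul(63, Add(5, F)) = Add(315, Mul(63, F)))
Mul(Function('h')(Mul(Add(-1, -3), 2)), -23) = Mul(Add(315, Mul(63, Mul(Add(-1, -3), 2))), -23) = Mul(Add(315, Mul(63, Mul(-4, 2))), -23) = Mul(Add(315, Mul(63, -8)), -23) = Mul(Add(315, -504), -23) = Mul(-189, -23) = 4347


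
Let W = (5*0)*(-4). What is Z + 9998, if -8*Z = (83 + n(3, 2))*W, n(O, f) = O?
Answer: 9998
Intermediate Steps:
W = 0 (W = 0*(-4) = 0)
Z = 0 (Z = -(83 + 3)*0/8 = -43*0/4 = -1/8*0 = 0)
Z + 9998 = 0 + 9998 = 9998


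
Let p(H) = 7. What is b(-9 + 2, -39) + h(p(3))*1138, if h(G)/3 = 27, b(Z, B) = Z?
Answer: 92171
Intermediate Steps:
h(G) = 81 (h(G) = 3*27 = 81)
b(-9 + 2, -39) + h(p(3))*1138 = (-9 + 2) + 81*1138 = -7 + 92178 = 92171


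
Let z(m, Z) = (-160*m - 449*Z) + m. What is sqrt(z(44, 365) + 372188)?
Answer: sqrt(201307) ≈ 448.67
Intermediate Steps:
z(m, Z) = -449*Z - 159*m (z(m, Z) = (-449*Z - 160*m) + m = -449*Z - 159*m)
sqrt(z(44, 365) + 372188) = sqrt((-449*365 - 159*44) + 372188) = sqrt((-163885 - 6996) + 372188) = sqrt(-170881 + 372188) = sqrt(201307)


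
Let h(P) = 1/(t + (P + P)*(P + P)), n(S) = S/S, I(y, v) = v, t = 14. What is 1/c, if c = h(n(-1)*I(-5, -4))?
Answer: 78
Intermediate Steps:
n(S) = 1
h(P) = 1/(14 + 4*P²) (h(P) = 1/(14 + (P + P)*(P + P)) = 1/(14 + (2*P)*(2*P)) = 1/(14 + 4*P²))
c = 1/78 (c = 1/(2*(7 + 2*(1*(-4))²)) = 1/(2*(7 + 2*(-4)²)) = 1/(2*(7 + 2*16)) = 1/(2*(7 + 32)) = (½)/39 = (½)*(1/39) = 1/78 ≈ 0.012821)
1/c = 1/(1/78) = 78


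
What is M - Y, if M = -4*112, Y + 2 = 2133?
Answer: -2579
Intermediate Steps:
Y = 2131 (Y = -2 + 2133 = 2131)
M = -448
M - Y = -448 - 1*2131 = -448 - 2131 = -2579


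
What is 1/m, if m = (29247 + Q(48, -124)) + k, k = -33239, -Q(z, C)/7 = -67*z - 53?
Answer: 1/18891 ≈ 5.2935e-5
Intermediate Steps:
Q(z, C) = 371 + 469*z (Q(z, C) = -7*(-67*z - 53) = -7*(-53 - 67*z) = 371 + 469*z)
m = 18891 (m = (29247 + (371 + 469*48)) - 33239 = (29247 + (371 + 22512)) - 33239 = (29247 + 22883) - 33239 = 52130 - 33239 = 18891)
1/m = 1/18891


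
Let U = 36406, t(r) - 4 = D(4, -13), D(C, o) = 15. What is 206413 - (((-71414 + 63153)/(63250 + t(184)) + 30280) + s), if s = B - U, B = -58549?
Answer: 17151474933/63269 ≈ 2.7109e+5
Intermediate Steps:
t(r) = 19 (t(r) = 4 + 15 = 19)
s = -94955 (s = -58549 - 1*36406 = -58549 - 36406 = -94955)
206413 - (((-71414 + 63153)/(63250 + t(184)) + 30280) + s) = 206413 - (((-71414 + 63153)/(63250 + 19) + 30280) - 94955) = 206413 - ((-8261/63269 + 30280) - 94955) = 206413 - (1915777059/63269 - 94955) = 206413 - 1*(-4091930836/63269) = 206413 + 4091930836/63269 = 17151474933/63269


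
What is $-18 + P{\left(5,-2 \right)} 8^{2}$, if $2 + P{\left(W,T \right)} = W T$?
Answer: $-786$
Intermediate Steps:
$P{\left(W,T \right)} = -2 + T W$ ($P{\left(W,T \right)} = -2 + W T = -2 + T W$)
$-18 + P{\left(5,-2 \right)} 8^{2} = -18 + \left(-2 - 10\right) 8^{2} = -18 + \left(-2 - 10\right) 64 = -18 - 768 = -786$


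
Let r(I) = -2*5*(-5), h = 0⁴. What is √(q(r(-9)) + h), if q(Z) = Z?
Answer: 5*√2 ≈ 7.0711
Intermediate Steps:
h = 0
r(I) = 50 (r(I) = -10*(-5) = 50)
√(q(r(-9)) + h) = √(50 + 0) = √50 = 5*√2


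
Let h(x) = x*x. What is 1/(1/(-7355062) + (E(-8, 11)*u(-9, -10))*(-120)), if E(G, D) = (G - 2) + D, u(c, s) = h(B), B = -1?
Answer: -7355062/882607441 ≈ -0.0083333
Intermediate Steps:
h(x) = x²
u(c, s) = 1 (u(c, s) = (-1)² = 1)
E(G, D) = -2 + D + G (E(G, D) = (-2 + G) + D = -2 + D + G)
1/(1/(-7355062) + (E(-8, 11)*u(-9, -10))*(-120)) = 1/(1/(-7355062) + ((-2 + 11 - 8)*1)*(-120)) = 1/(-1/7355062 + (1*1)*(-120)) = 1/(-1/7355062 + 1*(-120)) = 1/(-1/7355062 - 120) = 1/(-882607441/7355062) = -7355062/882607441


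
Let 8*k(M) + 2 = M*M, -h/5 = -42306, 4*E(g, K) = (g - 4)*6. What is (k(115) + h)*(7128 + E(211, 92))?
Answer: 25372173051/16 ≈ 1.5858e+9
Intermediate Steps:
E(g, K) = -6 + 3*g/2 (E(g, K) = ((g - 4)*6)/4 = ((-4 + g)*6)/4 = (-24 + 6*g)/4 = -6 + 3*g/2)
h = 211530 (h = -5*(-42306) = 211530)
k(M) = -¼ + M²/8 (k(M) = -¼ + (M*M)/8 = -¼ + M²/8)
(k(115) + h)*(7128 + E(211, 92)) = ((-¼ + (⅛)*115²) + 211530)*(7128 + (-6 + (3/2)*211)) = ((-¼ + (⅛)*13225) + 211530)*(7128 + (-6 + 633/2)) = ((-¼ + 13225/8) + 211530)*(7128 + 621/2) = (13223/8 + 211530)*(14877/2) = (1705463/8)*(14877/2) = 25372173051/16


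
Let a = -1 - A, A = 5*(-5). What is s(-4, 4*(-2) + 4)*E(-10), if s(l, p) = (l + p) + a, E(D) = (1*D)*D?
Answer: 1600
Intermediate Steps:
A = -25
E(D) = D**2 (E(D) = D*D = D**2)
a = 24 (a = -1 - 1*(-25) = -1 + 25 = 24)
s(l, p) = 24 + l + p (s(l, p) = (l + p) + 24 = 24 + l + p)
s(-4, 4*(-2) + 4)*E(-10) = (24 - 4 + (4*(-2) + 4))*(-10)**2 = (24 - 4 + (-8 + 4))*100 = (24 - 4 - 4)*100 = 16*100 = 1600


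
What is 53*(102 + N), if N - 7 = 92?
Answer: 10653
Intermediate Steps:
N = 99 (N = 7 + 92 = 99)
53*(102 + N) = 53*(102 + 99) = 53*201 = 10653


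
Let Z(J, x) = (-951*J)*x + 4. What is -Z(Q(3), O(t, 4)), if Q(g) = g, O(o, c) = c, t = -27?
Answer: 11408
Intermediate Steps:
Z(J, x) = 4 - 951*J*x (Z(J, x) = -951*J*x + 4 = 4 - 951*J*x)
-Z(Q(3), O(t, 4)) = -(4 - 951*3*4) = -(4 - 11412) = -1*(-11408) = 11408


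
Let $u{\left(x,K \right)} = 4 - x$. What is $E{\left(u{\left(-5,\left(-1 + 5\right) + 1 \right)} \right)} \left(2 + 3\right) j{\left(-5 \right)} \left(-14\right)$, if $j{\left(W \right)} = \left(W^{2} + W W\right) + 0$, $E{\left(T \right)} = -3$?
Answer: $10500$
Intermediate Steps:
$j{\left(W \right)} = 2 W^{2}$ ($j{\left(W \right)} = \left(W^{2} + W^{2}\right) + 0 = 2 W^{2} + 0 = 2 W^{2}$)
$E{\left(u{\left(-5,\left(-1 + 5\right) + 1 \right)} \right)} \left(2 + 3\right) j{\left(-5 \right)} \left(-14\right) = - 3 \left(2 + 3\right) 2 \left(-5\right)^{2} \left(-14\right) = \left(-3\right) 5 \cdot 2 \cdot 25 \left(-14\right) = \left(-15\right) 50 \left(-14\right) = \left(-750\right) \left(-14\right) = 10500$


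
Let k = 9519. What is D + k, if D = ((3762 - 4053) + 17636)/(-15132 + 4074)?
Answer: 105243757/11058 ≈ 9517.4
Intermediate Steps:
D = -17345/11058 (D = (-291 + 17636)/(-11058) = 17345*(-1/11058) = -17345/11058 ≈ -1.5685)
D + k = -17345/11058 + 9519 = 105243757/11058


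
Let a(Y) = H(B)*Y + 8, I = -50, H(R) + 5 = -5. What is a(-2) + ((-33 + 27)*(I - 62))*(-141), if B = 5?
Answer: -94724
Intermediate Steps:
H(R) = -10 (H(R) = -5 - 5 = -10)
a(Y) = 8 - 10*Y (a(Y) = -10*Y + 8 = 8 - 10*Y)
a(-2) + ((-33 + 27)*(I - 62))*(-141) = (8 - 10*(-2)) + ((-33 + 27)*(-50 - 62))*(-141) = (8 + 20) - 6*(-112)*(-141) = 28 + 672*(-141) = 28 - 94752 = -94724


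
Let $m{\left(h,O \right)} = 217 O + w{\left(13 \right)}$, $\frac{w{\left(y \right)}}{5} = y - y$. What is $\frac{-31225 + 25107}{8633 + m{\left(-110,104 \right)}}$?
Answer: $- \frac{6118}{31201} \approx -0.19608$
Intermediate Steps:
$w{\left(y \right)} = 0$ ($w{\left(y \right)} = 5 \left(y - y\right) = 5 \cdot 0 = 0$)
$m{\left(h,O \right)} = 217 O$ ($m{\left(h,O \right)} = 217 O + 0 = 217 O$)
$\frac{-31225 + 25107}{8633 + m{\left(-110,104 \right)}} = \frac{-31225 + 25107}{8633 + 217 \cdot 104} = - \frac{6118}{8633 + 22568} = - \frac{6118}{31201}$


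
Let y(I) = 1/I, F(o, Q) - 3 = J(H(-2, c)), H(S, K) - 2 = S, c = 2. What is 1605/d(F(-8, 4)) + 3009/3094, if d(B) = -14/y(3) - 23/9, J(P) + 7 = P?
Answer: -2558013/72982 ≈ -35.050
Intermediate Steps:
H(S, K) = 2 + S
J(P) = -7 + P
F(o, Q) = -4 (F(o, Q) = 3 + (-7 + (2 - 2)) = 3 + (-7 + 0) = 3 - 7 = -4)
y(I) = 1/I
d(B) = -401/9 (d(B) = -14/(1/3) - 23/9 = -14/⅓ - 23*⅑ = -14*3 - 23/9 = -42 - 23/9 = -401/9)
1605/d(F(-8, 4)) + 3009/3094 = 1605/(-401/9) + 3009/3094 = 1605*(-9/401) + 3009*(1/3094) = -14445/401 + 177/182 = -2558013/72982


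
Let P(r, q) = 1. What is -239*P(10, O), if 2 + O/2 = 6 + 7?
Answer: -239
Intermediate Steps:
O = 22 (O = -4 + 2*(6 + 7) = -4 + 2*13 = -4 + 26 = 22)
-239*P(10, O) = -239*1 = -239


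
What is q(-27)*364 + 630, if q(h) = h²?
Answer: 265986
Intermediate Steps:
q(-27)*364 + 630 = (-27)²*364 + 630 = 729*364 + 630 = 265356 + 630 = 265986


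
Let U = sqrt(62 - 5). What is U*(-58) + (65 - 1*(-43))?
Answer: 108 - 58*sqrt(57) ≈ -329.89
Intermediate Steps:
U = sqrt(57) ≈ 7.5498
U*(-58) + (65 - 1*(-43)) = sqrt(57)*(-58) + (65 - 1*(-43)) = -58*sqrt(57) + (65 + 43) = -58*sqrt(57) + 108 = 108 - 58*sqrt(57)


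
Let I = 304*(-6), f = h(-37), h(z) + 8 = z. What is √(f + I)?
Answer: I*√1869 ≈ 43.232*I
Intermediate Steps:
h(z) = -8 + z
f = -45 (f = -8 - 37 = -45)
I = -1824
√(f + I) = √(-45 - 1824) = √(-1869) = I*√1869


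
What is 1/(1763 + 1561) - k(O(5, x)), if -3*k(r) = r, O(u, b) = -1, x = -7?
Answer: -369/1108 ≈ -0.33303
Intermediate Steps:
k(r) = -r/3
1/(1763 + 1561) - k(O(5, x)) = 1/(1763 + 1561) - (-1)*(-1)/3 = 1/3324 - 1*⅓ = 1/3324 - ⅓ = -369/1108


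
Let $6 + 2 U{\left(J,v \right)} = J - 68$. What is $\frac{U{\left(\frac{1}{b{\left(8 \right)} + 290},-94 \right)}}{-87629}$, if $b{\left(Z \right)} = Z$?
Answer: $\frac{22051}{52226884} \approx 0.00042222$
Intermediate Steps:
$U{\left(J,v \right)} = -37 + \frac{J}{2}$ ($U{\left(J,v \right)} = -3 + \frac{J - 68}{2} = -3 + \frac{-68 + J}{2} = -3 + \left(-34 + \frac{J}{2}\right) = -37 + \frac{J}{2}$)
$\frac{U{\left(\frac{1}{b{\left(8 \right)} + 290},-94 \right)}}{-87629} = \frac{-37 + \frac{1}{2 \left(8 + 290\right)}}{-87629} = \left(-37 + \frac{1}{2 \cdot 298}\right) \left(- \frac{1}{87629}\right) = \left(-37 + \frac{1}{2} \cdot \frac{1}{298}\right) \left(- \frac{1}{87629}\right) = \left(-37 + \frac{1}{596}\right) \left(- \frac{1}{87629}\right) = \left(- \frac{22051}{596}\right) \left(- \frac{1}{87629}\right) = \frac{22051}{52226884}$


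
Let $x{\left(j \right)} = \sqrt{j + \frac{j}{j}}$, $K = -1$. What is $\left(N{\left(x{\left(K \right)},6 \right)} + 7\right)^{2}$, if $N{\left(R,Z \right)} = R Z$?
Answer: $49$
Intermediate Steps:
$x{\left(j \right)} = \sqrt{1 + j}$ ($x{\left(j \right)} = \sqrt{j + 1} = \sqrt{1 + j}$)
$\left(N{\left(x{\left(K \right)},6 \right)} + 7\right)^{2} = \left(\sqrt{1 - 1} \cdot 6 + 7\right)^{2} = \left(\sqrt{0} \cdot 6 + 7\right)^{2} = \left(0 \cdot 6 + 7\right)^{2} = \left(0 + 7\right)^{2} = 7^{2} = 49$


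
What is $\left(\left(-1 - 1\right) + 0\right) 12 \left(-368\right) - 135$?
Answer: $8697$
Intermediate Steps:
$\left(\left(-1 - 1\right) + 0\right) 12 \left(-368\right) - 135 = \left(-2 + 0\right) 12 \left(-368\right) - 135 = \left(-2\right) 12 \left(-368\right) - 135 = \left(-24\right) \left(-368\right) - 135 = 8832 - 135 = 8697$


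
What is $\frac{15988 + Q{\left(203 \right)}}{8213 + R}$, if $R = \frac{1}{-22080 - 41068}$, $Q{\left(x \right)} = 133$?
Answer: $\frac{1018008908}{518634523} \approx 1.9629$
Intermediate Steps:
$R = - \frac{1}{63148}$ ($R = \frac{1}{-63148} = - \frac{1}{63148} \approx -1.5836 \cdot 10^{-5}$)
$\frac{15988 + Q{\left(203 \right)}}{8213 + R} = \frac{15988 + 133}{8213 - \frac{1}{63148}} = \frac{16121}{\frac{518634523}{63148}} = 16121 \cdot \frac{63148}{518634523} = \frac{1018008908}{518634523}$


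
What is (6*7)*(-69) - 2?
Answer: -2900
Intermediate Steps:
(6*7)*(-69) - 2 = 42*(-69) - 2 = -2898 - 2 = -2900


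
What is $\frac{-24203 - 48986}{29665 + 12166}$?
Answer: $- \frac{73189}{41831} \approx -1.7496$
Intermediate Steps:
$\frac{-24203 - 48986}{29665 + 12166} = - \frac{73189}{41831}$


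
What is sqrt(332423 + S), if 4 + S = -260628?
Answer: sqrt(71791) ≈ 267.94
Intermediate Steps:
S = -260632 (S = -4 - 260628 = -260632)
sqrt(332423 + S) = sqrt(332423 - 260632) = sqrt(71791)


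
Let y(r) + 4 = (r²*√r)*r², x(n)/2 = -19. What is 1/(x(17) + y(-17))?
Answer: -42/118587878261 - 83521*I*√17/118587878261 ≈ -3.5417e-10 - 2.9039e-6*I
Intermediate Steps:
x(n) = -38 (x(n) = 2*(-19) = -38)
y(r) = -4 + r^(9/2) (y(r) = -4 + (r²*√r)*r² = -4 + r^(5/2)*r² = -4 + r^(9/2))
1/(x(17) + y(-17)) = 1/(-38 + (-4 + (-17)^(9/2))) = 1/(-38 + (-4 + 83521*I*√17)) = 1/(-42 + 83521*I*√17)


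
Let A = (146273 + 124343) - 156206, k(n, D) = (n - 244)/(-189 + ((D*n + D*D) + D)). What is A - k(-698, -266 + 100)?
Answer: 16368525232/143069 ≈ 1.1441e+5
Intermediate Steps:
k(n, D) = (-244 + n)/(-189 + D + D² + D*n) (k(n, D) = (-244 + n)/(-189 + ((D*n + D²) + D)) = (-244 + n)/(-189 + ((D² + D*n) + D)) = (-244 + n)/(-189 + (D + D² + D*n)) = (-244 + n)/(-189 + D + D² + D*n))
A = 114410 (A = 270616 - 156206 = 114410)
A - k(-698, -266 + 100) = 114410 - (-244 - 698)/(-189 + (-266 + 100) + (-266 + 100)² + (-266 + 100)*(-698)) = 114410 - (-942)/(-189 - 166 + (-166)² - 166*(-698)) = 114410 - (-942)/(-189 - 166 + 27556 + 115868) = 114410 - (-942)/143069 = 114410 - 1*(-942/143069) = 114410 + 942/143069 = 16368525232/143069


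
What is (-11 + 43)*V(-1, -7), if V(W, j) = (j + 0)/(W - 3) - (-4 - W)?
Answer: 152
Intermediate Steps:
V(W, j) = 4 + W + j/(-3 + W) (V(W, j) = j/(-3 + W) + (4 + W) = 4 + W + j/(-3 + W))
(-11 + 43)*V(-1, -7) = (-11 + 43)*((-12 - 1 - 7 + (-1)**2)/(-3 - 1)) = 32*((-12 - 1 - 7 + 1)/(-4)) = 32*(-1/4*(-19)) = 32*(19/4) = 152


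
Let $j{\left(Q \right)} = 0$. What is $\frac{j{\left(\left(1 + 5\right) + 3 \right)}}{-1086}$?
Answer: $0$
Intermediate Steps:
$\frac{j{\left(\left(1 + 5\right) + 3 \right)}}{-1086} = \frac{1}{-1086} \cdot 0 = \left(- \frac{1}{1086}\right) 0 = 0$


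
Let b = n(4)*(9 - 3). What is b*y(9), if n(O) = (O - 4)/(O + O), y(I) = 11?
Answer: 0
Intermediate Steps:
n(O) = (-4 + O)/(2*O) (n(O) = (-4 + O)/((2*O)) = (-4 + O)*(1/(2*O)) = (-4 + O)/(2*O))
b = 0 (b = ((1/2)*(-4 + 4)/4)*(9 - 3) = ((1/2)*(1/4)*0)*6 = 0*6 = 0)
b*y(9) = 0*11 = 0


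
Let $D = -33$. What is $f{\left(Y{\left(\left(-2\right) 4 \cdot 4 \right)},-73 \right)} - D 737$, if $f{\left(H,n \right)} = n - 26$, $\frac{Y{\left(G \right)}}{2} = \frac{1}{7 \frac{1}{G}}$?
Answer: $24222$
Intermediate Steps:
$Y{\left(G \right)} = \frac{2 G}{7}$ ($Y{\left(G \right)} = \frac{2}{7 \frac{1}{G}} = 2 \frac{G}{7} = \frac{2 G}{7}$)
$f{\left(H,n \right)} = -26 + n$ ($f{\left(H,n \right)} = n - 26 = -26 + n$)
$f{\left(Y{\left(\left(-2\right) 4 \cdot 4 \right)},-73 \right)} - D 737 = \left(-26 - 73\right) - \left(-33\right) 737 = -99 - -24321 = -99 + 24321 = 24222$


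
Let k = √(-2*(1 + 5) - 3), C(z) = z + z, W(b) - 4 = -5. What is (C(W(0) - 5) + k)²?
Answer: (12 - I*√15)² ≈ 129.0 - 92.952*I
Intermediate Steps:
W(b) = -1 (W(b) = 4 - 5 = -1)
C(z) = 2*z
k = I*√15 (k = √(-2*6 - 3) = √(-12 - 3) = √(-15) = I*√15 ≈ 3.873*I)
(C(W(0) - 5) + k)² = (2*(-1 - 5) + I*√15)² = (2*(-6) + I*√15)² = (-12 + I*√15)²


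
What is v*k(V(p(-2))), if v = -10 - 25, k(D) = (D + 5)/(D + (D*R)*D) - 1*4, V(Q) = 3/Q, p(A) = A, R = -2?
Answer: 1925/12 ≈ 160.42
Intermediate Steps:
k(D) = -4 + (5 + D)/(D - 2*D**2) (k(D) = (D + 5)/(D + (D*(-2))*D) - 1*4 = (5 + D)/(D + (-2*D)*D) - 4 = (5 + D)/(D - 2*D**2) - 4 = -4 + (5 + D)/(D - 2*D**2))
v = -35
v*k(V(p(-2))) = -35*(5 - 9/(-2) + 8*(3/(-2))**2)/((3/(-2))*(1 - 6/(-2))) = -35*(5 - 9*(-1)/2 + 8*(3*(-1/2))**2)/((3*(-1/2))*(1 - 6*(-1)/2)) = -35*(5 - 3*(-3/2) + 8*(-3/2)**2)/((-3/2)*(1 - 2*(-3/2))) = -(-70)*(5 + 9/2 + 8*(9/4))/(3*(1 + 3)) = -(-70)*(5 + 9/2 + 18)/(3*4) = -(-70)*55/(3*4*2) = -35*(-55/12) = 1925/12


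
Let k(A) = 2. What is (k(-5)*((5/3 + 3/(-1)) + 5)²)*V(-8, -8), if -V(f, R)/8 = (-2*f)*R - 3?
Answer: 253616/9 ≈ 28180.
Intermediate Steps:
V(f, R) = 24 + 16*R*f (V(f, R) = -8*((-2*f)*R - 3) = -8*(-2*R*f - 3) = -8*(-3 - 2*R*f) = 24 + 16*R*f)
(k(-5)*((5/3 + 3/(-1)) + 5)²)*V(-8, -8) = (2*((5/3 + 3/(-1)) + 5)²)*(24 + 16*(-8)*(-8)) = (2*((5*(⅓) + 3*(-1)) + 5)²)*(24 + 1024) = (2*((5/3 - 3) + 5)²)*1048 = (2*(-4/3 + 5)²)*1048 = (2*(11/3)²)*1048 = (2*(121/9))*1048 = (242/9)*1048 = 253616/9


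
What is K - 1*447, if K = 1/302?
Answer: -134993/302 ≈ -447.00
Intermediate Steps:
K = 1/302 ≈ 0.0033113
K - 1*447 = 1/302 - 1*447 = 1/302 - 447 = -134993/302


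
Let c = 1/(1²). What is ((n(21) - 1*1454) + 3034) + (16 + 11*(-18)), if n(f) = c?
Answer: 1399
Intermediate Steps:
c = 1 (c = 1/1 = 1)
n(f) = 1
((n(21) - 1*1454) + 3034) + (16 + 11*(-18)) = ((1 - 1*1454) + 3034) + (16 + 11*(-18)) = ((1 - 1454) + 3034) + (16 - 198) = (-1453 + 3034) - 182 = 1581 - 182 = 1399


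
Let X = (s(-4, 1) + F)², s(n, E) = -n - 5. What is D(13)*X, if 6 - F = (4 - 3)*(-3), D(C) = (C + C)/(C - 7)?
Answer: 832/3 ≈ 277.33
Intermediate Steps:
D(C) = 2*C/(-7 + C) (D(C) = (2*C)/(-7 + C) = 2*C/(-7 + C))
s(n, E) = -5 - n
F = 9 (F = 6 - (4 - 3)*(-3) = 6 - (-3) = 6 - 1*(-3) = 6 + 3 = 9)
X = 64 (X = ((-5 - 1*(-4)) + 9)² = ((-5 + 4) + 9)² = (-1 + 9)² = 8² = 64)
D(13)*X = (2*13/(-7 + 13))*64 = (2*13/6)*64 = (2*13*(⅙))*64 = (13/3)*64 = 832/3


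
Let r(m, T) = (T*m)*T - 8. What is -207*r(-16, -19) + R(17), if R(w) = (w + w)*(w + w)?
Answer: 1198444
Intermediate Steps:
r(m, T) = -8 + m*T² (r(m, T) = m*T² - 8 = -8 + m*T²)
R(w) = 4*w² (R(w) = (2*w)*(2*w) = 4*w²)
-207*r(-16, -19) + R(17) = -207*(-8 - 16*(-19)²) + 4*17² = -207*(-8 - 16*361) + 4*289 = -207*(-8 - 5776) + 1156 = -207*(-5784) + 1156 = 1197288 + 1156 = 1198444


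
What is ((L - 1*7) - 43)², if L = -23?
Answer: 5329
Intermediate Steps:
((L - 1*7) - 43)² = ((-23 - 1*7) - 43)² = ((-23 - 7) - 43)² = (-30 - 43)² = (-73)² = 5329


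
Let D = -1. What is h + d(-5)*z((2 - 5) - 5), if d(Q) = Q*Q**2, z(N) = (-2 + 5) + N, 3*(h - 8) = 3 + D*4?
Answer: 1898/3 ≈ 632.67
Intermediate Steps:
h = 23/3 (h = 8 + (3 - 1*4)/3 = 8 + (3 - 4)/3 = 8 + (1/3)*(-1) = 8 - 1/3 = 23/3 ≈ 7.6667)
z(N) = 3 + N
d(Q) = Q**3
h + d(-5)*z((2 - 5) - 5) = 23/3 + (-5)**3*(3 + ((2 - 5) - 5)) = 23/3 - 125*(3 + (-3 - 5)) = 23/3 - 125*(3 - 8) = 23/3 - 125*(-5) = 23/3 + 625 = 1898/3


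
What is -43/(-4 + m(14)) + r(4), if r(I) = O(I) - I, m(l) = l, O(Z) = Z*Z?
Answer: 77/10 ≈ 7.7000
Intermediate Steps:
O(Z) = Z²
r(I) = I² - I
-43/(-4 + m(14)) + r(4) = -43/(-4 + 14) + 4*(-1 + 4) = -43/10 + 4*3 = -43*⅒ + 12 = -43/10 + 12 = 77/10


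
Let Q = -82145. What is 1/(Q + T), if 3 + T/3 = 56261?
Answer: 1/86629 ≈ 1.1543e-5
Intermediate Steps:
T = 168774 (T = -9 + 3*56261 = -9 + 168783 = 168774)
1/(Q + T) = 1/(-82145 + 168774) = 1/86629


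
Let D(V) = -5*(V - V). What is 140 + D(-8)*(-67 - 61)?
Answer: 140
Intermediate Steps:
D(V) = 0 (D(V) = -5*0 = 0)
140 + D(-8)*(-67 - 61) = 140 + 0*(-67 - 61) = 140 + 0*(-128) = 140 + 0 = 140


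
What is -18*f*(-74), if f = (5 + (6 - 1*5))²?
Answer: 47952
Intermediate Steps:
f = 36 (f = (5 + (6 - 5))² = (5 + 1)² = 6² = 36)
-18*f*(-74) = -18*36*(-74) = -648*(-74) = 47952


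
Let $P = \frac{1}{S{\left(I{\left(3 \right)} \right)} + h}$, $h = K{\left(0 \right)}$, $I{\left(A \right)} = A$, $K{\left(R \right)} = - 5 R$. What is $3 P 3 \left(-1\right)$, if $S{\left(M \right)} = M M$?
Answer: $-1$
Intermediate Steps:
$S{\left(M \right)} = M^{2}$
$h = 0$ ($h = \left(-5\right) 0 = 0$)
$P = \frac{1}{9}$ ($P = \frac{1}{3^{2} + 0} = \frac{1}{9 + 0} = \frac{1}{9} \approx 0.11111$)
$3 P 3 \left(-1\right) = 3 \cdot \frac{1}{9} \cdot 3 \left(-1\right) = \frac{1}{3} \left(-3\right) = -1$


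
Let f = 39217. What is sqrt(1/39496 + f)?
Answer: sqrt(15293983086242)/19748 ≈ 198.03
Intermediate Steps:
sqrt(1/39496 + f) = sqrt(1/39496 + 39217) = sqrt(1548914633/39496) = sqrt(15293983086242)/19748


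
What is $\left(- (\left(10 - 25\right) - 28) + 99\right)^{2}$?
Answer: $20164$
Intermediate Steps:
$\left(- (\left(10 - 25\right) - 28) + 99\right)^{2} = \left(- (-15 - 28) + 99\right)^{2} = \left(\left(-1\right) \left(-43\right) + 99\right)^{2} = \left(43 + 99\right)^{2} = 142^{2} = 20164$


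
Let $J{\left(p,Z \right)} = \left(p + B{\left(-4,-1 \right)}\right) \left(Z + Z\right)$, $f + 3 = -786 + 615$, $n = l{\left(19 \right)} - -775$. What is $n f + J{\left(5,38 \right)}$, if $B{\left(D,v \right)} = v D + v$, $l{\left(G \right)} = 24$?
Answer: $-138418$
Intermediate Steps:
$B{\left(D,v \right)} = v + D v$ ($B{\left(D,v \right)} = D v + v = v + D v$)
$n = 799$ ($n = 24 - -775 = 24 + 775 = 799$)
$f = -174$ ($f = -3 + \left(-786 + 615\right) = -3 - 171 = -174$)
$J{\left(p,Z \right)} = 2 Z \left(3 + p\right)$ ($J{\left(p,Z \right)} = \left(p - \left(1 - 4\right)\right) \left(Z + Z\right) = \left(p - -3\right) 2 Z = \left(p + 3\right) 2 Z = \left(3 + p\right) 2 Z = 2 Z \left(3 + p\right)$)
$n f + J{\left(5,38 \right)} = 799 \left(-174\right) + 2 \cdot 38 \left(3 + 5\right) = -139026 + 2 \cdot 38 \cdot 8 = -139026 + 608 = -138418$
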